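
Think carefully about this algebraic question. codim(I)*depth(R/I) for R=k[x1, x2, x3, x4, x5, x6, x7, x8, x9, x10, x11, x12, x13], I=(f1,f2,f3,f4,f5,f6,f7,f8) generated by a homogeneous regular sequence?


codim=8, depth=dim(R/I)=13-8=5
Product=8*5=40


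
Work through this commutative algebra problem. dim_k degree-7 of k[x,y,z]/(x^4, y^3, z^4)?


Need i<4, j<3, k<4 with i+j+k=7.
For each i, j ranges over max(0,7-i-3)..min(2,7-i):
  i=0: j in [4,2] -> 0
  i=1: j in [3,2] -> 0
  i=2: j in [2,2] -> 1
  i=3: j in [1,2] -> 2
H(7) = 0+0+1+2 = 3


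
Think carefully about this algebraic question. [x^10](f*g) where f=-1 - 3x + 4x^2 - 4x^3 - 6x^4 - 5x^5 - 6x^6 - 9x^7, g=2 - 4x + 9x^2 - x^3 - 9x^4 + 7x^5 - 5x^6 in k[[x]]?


[x^10] = sum a_i*b_j, i+j=10
  -6*-5=30
  -5*7=-35
  -6*-9=54
  -9*-1=9
Sum=58


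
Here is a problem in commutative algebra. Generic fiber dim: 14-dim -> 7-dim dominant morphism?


dim(fiber)=dim(X)-dim(Y)=14-7=7


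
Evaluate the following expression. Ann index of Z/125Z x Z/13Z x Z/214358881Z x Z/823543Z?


Exponent = lcm of the cyclic orders; pairwise coprime => product.
5^3*13^1*11^8*7^7=125*13*214358881*823543=286867353394997375


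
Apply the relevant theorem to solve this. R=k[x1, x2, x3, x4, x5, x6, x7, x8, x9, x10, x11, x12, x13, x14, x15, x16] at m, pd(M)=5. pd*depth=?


pd+depth=16
depth=16-5=11
pd*depth=5*11=55


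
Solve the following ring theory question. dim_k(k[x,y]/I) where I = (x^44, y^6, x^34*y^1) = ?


k[x,y]/I, I = (x^44, y^6, x^34*y^1)
Rect: 44x6=264. Corner: (44-34)x(6-1)=50.
dim = 264-50 = 214


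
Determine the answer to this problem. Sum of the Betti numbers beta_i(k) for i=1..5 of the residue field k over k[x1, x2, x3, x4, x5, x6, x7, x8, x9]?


Koszul resolution: beta_i(k)=C(n,i), n=9
C(9,1)=9, C(9,2)=36, C(9,3)=84, C(9,4)=126, C(9,5)=126
Sum=381


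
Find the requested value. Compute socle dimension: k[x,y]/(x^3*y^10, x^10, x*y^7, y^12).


Socle = ann(m) = span of standard monomials u with x*u, y*u in I (staircase corners).
Redundant generators: x^3*y^10
Minimal generators: x^10, x*y^7, y^12
Corners: y^11, x^9y^6
Socle dim=2


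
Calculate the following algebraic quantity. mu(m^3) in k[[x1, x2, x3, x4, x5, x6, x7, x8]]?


C(n+d-1,d)=C(10,3)=120


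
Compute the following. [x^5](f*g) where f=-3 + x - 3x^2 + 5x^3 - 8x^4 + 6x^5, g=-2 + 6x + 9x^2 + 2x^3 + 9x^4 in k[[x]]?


[x^5] = sum a_i*b_j, i+j=5
  1*9=9
  -3*2=-6
  5*9=45
  -8*6=-48
  6*-2=-12
Sum=-12


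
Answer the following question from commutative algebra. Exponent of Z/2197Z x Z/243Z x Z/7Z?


Exponent = lcm of the cyclic orders; pairwise coprime => product.
13^3*3^5*7^1=2197*243*7=3737097


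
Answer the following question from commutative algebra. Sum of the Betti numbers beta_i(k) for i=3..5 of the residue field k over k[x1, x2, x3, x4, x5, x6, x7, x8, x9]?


Koszul resolution: beta_i(k)=C(n,i), n=9
C(9,3)=84, C(9,4)=126, C(9,5)=126
Sum=336


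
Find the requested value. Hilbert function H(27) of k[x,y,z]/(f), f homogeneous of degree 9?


C(29,2)-C(20,2)=406-190=216


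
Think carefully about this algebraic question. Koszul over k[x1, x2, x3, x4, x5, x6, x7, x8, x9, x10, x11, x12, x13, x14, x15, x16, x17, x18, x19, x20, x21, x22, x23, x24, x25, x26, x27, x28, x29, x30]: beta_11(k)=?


C(n,i)=C(30,11)=54627300


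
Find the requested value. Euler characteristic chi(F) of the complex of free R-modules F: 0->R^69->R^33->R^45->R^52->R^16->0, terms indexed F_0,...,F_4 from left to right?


chi = sum (-1)^i * rank:
(-1)^0*69=69
(-1)^1*33=-33
(-1)^2*45=45
(-1)^3*52=-52
(-1)^4*16=16
chi=45


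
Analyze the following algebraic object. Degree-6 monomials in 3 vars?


C(d+n-1,n-1)=C(8,2)=28


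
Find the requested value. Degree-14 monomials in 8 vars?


C(d+n-1,n-1)=C(21,7)=116280


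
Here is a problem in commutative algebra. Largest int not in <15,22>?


gcd(15,22)=1 => F=ab-a-b=15*22-15-22=330-37=293


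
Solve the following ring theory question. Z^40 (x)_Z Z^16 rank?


rank(M(x)N) = rank(M)*rank(N)
40*16 = 640


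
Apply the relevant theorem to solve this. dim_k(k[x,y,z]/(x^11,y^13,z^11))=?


Basis: x^iy^jz^k, i<11,j<13,k<11
11*13*11=1573


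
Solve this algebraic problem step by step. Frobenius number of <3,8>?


gcd(3,8)=1 => F=ab-a-b=3*8-3-8=24-11=13


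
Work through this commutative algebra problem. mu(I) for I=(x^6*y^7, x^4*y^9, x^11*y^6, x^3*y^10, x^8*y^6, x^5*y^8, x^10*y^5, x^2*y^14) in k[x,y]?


Remove redundant (divisible by others).
x^11*y^6 redundant.
Min: x^10*y^5, x^8*y^6, x^6*y^7, x^5*y^8, x^4*y^9, x^3*y^10, x^2*y^14
Count=7


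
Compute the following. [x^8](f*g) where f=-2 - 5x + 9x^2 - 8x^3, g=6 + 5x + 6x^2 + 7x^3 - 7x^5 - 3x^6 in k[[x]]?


[x^8] = sum a_i*b_j, i+j=8
  9*-3=-27
  -8*-7=56
Sum=29


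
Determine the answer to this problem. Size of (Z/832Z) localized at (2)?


2-primary part: 832=2^6*13
Size=2^6=64


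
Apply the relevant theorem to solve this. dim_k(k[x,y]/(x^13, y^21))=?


Basis: x^i*y^j, i<13, j<21
13*21=273


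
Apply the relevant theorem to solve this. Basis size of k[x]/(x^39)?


Basis: 1,x,...,x^38
dim=39


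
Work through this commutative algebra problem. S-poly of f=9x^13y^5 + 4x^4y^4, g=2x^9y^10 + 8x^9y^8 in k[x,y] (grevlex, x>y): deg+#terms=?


LT(f)=9x^13y^5, LT(g)=2x^9y^10
lcm(LM)=x^13y^10
S(f,g) (scaled by 18 to clear denominators) = 2y^5*f - 9x^4*g = -72x^13y^8 + 8x^4y^9
2 terms, deg 21.
21+2=23


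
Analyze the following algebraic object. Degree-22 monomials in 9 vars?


C(d+n-1,n-1)=C(30,8)=5852925


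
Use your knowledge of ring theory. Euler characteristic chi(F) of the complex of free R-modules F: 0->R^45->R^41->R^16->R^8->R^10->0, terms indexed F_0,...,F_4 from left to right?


chi = sum (-1)^i * rank:
(-1)^0*45=45
(-1)^1*41=-41
(-1)^2*16=16
(-1)^3*8=-8
(-1)^4*10=10
chi=22


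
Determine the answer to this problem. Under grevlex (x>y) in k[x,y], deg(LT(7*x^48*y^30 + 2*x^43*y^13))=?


LT: 7*x^48*y^30
deg_x=48, deg_y=30
Total=48+30=78


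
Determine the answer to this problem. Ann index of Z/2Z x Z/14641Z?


Exponent = lcm of the cyclic orders; pairwise coprime => product.
2^1*11^4=2*14641=29282


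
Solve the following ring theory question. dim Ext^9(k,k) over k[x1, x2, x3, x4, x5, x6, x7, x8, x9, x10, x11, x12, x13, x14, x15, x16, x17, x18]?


C(n,i)=C(18,9)=48620


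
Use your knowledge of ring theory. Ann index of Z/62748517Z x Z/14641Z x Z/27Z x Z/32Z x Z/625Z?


Exponent = lcm of the cyclic orders; pairwise coprime => product.
13^7*11^4*3^3*2^5*5^4=62748517*14641*27*32*625=496098560194380000


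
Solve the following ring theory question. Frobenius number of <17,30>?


gcd(17,30)=1 => F=ab-a-b=17*30-17-30=510-47=463


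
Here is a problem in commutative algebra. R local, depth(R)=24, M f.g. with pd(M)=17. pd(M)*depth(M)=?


pd+depth=24
depth=24-17=7
pd*depth=17*7=119


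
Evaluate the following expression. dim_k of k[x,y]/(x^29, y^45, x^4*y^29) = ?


k[x,y]/I, I = (x^29, y^45, x^4*y^29)
Rect: 29x45=1305. Corner: (29-4)x(45-29)=400.
dim = 1305-400 = 905


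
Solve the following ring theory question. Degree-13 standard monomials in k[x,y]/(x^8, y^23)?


k[x,y], I = (x^8, y^23), d = 13
Need i < 8 and d-i < 23.
Range: 0 <= i <= 7.
H(13) = 8


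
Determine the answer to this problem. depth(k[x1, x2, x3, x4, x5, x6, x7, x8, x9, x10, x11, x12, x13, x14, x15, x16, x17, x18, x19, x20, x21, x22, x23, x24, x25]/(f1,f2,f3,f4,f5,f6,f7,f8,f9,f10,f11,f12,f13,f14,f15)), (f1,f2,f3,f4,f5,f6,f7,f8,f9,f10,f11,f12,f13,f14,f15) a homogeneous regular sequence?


depth(R)=25
depth(R/I)=25-15=10


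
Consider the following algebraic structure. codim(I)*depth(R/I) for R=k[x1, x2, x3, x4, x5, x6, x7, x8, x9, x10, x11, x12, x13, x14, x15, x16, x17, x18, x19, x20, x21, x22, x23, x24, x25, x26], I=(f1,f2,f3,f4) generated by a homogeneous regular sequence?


codim=4, depth=dim(R/I)=26-4=22
Product=4*22=88


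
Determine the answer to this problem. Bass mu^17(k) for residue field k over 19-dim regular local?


C(n,i)=C(19,17)=171


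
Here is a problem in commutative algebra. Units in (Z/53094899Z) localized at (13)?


Local ring = Z/4826809Z.
phi(4826809) = 13^5*(13-1) = 4455516


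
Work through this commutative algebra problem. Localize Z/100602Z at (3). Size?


3-primary part: 100602=3^7*46
Size=3^7=2187


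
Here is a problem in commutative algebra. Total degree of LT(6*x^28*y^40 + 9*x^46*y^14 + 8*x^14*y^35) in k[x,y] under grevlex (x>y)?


LT: 6*x^28*y^40
deg_x=28, deg_y=40
Total=28+40=68


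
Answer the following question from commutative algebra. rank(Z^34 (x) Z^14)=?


rank(M(x)N) = rank(M)*rank(N)
34*14 = 476


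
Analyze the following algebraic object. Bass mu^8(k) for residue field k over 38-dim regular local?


C(n,i)=C(38,8)=48903492


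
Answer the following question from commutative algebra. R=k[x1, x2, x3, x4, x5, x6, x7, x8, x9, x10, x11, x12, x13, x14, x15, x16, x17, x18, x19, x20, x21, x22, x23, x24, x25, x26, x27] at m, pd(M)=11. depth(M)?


pd+depth=depth(R)=27
depth=27-11=16


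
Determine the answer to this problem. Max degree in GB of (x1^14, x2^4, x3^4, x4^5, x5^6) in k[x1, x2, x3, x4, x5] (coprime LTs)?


Pure powers, coprime LTs => already GB.
Degrees: 14, 4, 4, 5, 6
Max=14


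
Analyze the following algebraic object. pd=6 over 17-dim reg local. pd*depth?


pd+depth=17
depth=17-6=11
pd*depth=6*11=66


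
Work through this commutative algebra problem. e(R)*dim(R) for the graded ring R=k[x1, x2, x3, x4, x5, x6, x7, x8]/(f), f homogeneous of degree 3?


e(R)=deg(f)=3, dim(R)=8-1=7
e*dim=3*7=21


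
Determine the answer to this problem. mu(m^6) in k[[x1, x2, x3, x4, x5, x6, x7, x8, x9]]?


C(n+d-1,d)=C(14,6)=3003


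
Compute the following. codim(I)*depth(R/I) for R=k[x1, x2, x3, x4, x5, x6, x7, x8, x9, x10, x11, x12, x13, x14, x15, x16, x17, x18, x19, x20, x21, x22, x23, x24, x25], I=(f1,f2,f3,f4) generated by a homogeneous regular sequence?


codim=4, depth=dim(R/I)=25-4=21
Product=4*21=84


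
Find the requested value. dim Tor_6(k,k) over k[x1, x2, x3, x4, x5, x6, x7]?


Koszul: C(n,i)=C(7,6)=7


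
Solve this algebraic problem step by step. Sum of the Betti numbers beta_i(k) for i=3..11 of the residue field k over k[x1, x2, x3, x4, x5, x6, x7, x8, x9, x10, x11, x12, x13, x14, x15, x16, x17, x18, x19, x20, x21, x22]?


Koszul resolution: beta_i(k)=C(n,i), n=22
C(22,3)=1540, C(22,4)=7315, C(22,5)=26334, C(22,6)=74613, C(22,7)=170544, C(22,8)=319770, C(22,9)=497420, C(22,10)=646646, C(22,11)=705432
Sum=2449614


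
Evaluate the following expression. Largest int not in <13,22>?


gcd(13,22)=1 => F=ab-a-b=13*22-13-22=286-35=251


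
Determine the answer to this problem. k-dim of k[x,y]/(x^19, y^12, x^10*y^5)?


k[x,y]/I, I = (x^19, y^12, x^10*y^5)
Rect: 19x12=228. Corner: (19-10)x(12-5)=63.
dim = 228-63 = 165


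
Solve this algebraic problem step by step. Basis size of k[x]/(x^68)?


Basis: 1,x,...,x^67
dim=68


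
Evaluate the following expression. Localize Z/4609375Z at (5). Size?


5-primary part: 4609375=5^7*59
Size=5^7=78125


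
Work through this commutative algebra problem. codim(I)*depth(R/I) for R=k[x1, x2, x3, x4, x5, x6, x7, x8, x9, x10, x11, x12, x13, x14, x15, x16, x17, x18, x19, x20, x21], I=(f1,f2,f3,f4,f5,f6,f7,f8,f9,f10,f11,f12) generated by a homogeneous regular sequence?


codim=12, depth=dim(R/I)=21-12=9
Product=12*9=108


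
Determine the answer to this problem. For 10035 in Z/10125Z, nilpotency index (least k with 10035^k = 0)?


10035^k mod 10125:
k=1: 10035
k=2: 8100
k=3: 0
First zero at k = 3


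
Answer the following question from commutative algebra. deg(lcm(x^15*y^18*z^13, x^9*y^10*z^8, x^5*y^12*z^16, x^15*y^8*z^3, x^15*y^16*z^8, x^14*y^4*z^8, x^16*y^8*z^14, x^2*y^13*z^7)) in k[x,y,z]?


lcm = componentwise max:
x: max(15,9,5,15,15,14,16,2)=16
y: max(18,10,12,8,16,4,8,13)=18
z: max(13,8,16,3,8,8,14,7)=16
Total=16+18+16=50


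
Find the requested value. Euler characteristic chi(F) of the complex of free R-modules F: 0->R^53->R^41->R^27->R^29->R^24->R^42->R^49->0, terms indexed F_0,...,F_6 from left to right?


chi = sum (-1)^i * rank:
(-1)^0*53=53
(-1)^1*41=-41
(-1)^2*27=27
(-1)^3*29=-29
(-1)^4*24=24
(-1)^5*42=-42
(-1)^6*49=49
chi=41


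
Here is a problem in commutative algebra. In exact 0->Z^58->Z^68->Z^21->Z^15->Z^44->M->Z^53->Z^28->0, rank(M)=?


Alt sum=0:
(-1)^0*58 + (-1)^1*68 + (-1)^2*21 + (-1)^3*15 + (-1)^4*44 + (-1)^5*? + (-1)^6*53 + (-1)^7*28=0
rank(M)=65


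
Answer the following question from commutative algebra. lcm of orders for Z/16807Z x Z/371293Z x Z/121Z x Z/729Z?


Exponent = lcm of the cyclic orders; pairwise coprime => product.
7^5*13^5*11^2*3^6=16807*371293*121*729=550452514871259


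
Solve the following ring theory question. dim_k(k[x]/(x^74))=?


Basis: 1,x,...,x^73
dim=74


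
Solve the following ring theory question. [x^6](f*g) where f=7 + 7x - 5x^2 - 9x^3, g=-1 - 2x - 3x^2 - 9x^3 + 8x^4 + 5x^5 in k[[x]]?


[x^6] = sum a_i*b_j, i+j=6
  7*5=35
  -5*8=-40
  -9*-9=81
Sum=76


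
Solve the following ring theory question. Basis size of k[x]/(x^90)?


Basis: 1,x,...,x^89
dim=90


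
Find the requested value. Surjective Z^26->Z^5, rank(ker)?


rank(ker) = 26-5 = 21


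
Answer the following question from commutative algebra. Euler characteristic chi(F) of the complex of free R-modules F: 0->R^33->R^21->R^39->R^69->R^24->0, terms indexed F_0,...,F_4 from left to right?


chi = sum (-1)^i * rank:
(-1)^0*33=33
(-1)^1*21=-21
(-1)^2*39=39
(-1)^3*69=-69
(-1)^4*24=24
chi=6


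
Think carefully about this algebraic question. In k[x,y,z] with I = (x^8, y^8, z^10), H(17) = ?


Need i<8, j<8, k<10 with i+j+k=17.
For each i, j ranges over max(0,17-i-9)..min(7,17-i):
  i=0: j in [8,7] -> 0
  i=1: j in [7,7] -> 1
  i=2: j in [6,7] -> 2
  i=3: j in [5,7] -> 3
  i=4: j in [4,7] -> 4
  i=5: j in [3,7] -> 5
  i=6: j in [2,7] -> 6
  i=7: j in [1,7] -> 7
H(17) = 0+1+2+3+4+5+6+7 = 28


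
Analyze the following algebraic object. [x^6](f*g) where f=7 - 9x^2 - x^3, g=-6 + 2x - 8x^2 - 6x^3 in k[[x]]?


[x^6] = sum a_i*b_j, i+j=6
  -1*-6=6
Sum=6


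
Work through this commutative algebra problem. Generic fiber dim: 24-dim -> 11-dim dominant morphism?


dim(fiber)=dim(X)-dim(Y)=24-11=13


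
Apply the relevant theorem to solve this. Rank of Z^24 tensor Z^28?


rank(M(x)N) = rank(M)*rank(N)
24*28 = 672


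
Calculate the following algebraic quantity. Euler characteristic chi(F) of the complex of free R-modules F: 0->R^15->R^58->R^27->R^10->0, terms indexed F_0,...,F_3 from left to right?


chi = sum (-1)^i * rank:
(-1)^0*15=15
(-1)^1*58=-58
(-1)^2*27=27
(-1)^3*10=-10
chi=-26


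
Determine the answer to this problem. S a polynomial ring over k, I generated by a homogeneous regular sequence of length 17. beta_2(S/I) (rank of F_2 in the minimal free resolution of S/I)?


Regular sequence => Koszul complex is the minimal free resolution.
Syz_1 minimally generated by Koszul relations f_i*e_j - f_j*e_i (i<j): mu(Syz_1) = beta_2 = C(m,2) = m(m-1)/2
m=17
17*16/2 = 136


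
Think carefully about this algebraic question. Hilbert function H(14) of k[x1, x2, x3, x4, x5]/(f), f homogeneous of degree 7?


C(18,4)-C(11,4)=3060-330=2730


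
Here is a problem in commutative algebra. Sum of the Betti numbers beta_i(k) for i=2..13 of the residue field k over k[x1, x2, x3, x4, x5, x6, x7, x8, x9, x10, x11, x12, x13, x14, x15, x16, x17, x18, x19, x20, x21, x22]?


Koszul resolution: beta_i(k)=C(n,i), n=22
C(22,2)=231, C(22,3)=1540, C(22,4)=7315, C(22,5)=26334, C(22,6)=74613, C(22,7)=170544, C(22,8)=319770, C(22,9)=497420, C(22,10)=646646, C(22,11)=705432, C(22,12)=646646, C(22,13)=497420
Sum=3593911


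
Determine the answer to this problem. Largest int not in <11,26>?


gcd(11,26)=1 => F=ab-a-b=11*26-11-26=286-37=249


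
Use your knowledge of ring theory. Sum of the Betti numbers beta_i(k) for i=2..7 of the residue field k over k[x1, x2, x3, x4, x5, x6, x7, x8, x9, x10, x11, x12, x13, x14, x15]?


Koszul resolution: beta_i(k)=C(n,i), n=15
C(15,2)=105, C(15,3)=455, C(15,4)=1365, C(15,5)=3003, C(15,6)=5005, C(15,7)=6435
Sum=16368


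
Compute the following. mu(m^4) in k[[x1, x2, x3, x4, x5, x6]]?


C(n+d-1,d)=C(9,4)=126


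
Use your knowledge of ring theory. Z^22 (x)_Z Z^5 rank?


rank(M(x)N) = rank(M)*rank(N)
22*5 = 110


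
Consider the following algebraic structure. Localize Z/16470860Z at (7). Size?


7-primary part: 16470860=7^7*20
Size=7^7=823543


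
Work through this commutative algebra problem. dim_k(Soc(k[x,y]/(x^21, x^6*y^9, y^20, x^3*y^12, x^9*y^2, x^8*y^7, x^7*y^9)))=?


Socle = ann(m) = span of standard monomials u with x*u, y*u in I (staircase corners).
Redundant generators: x^7*y^9
Minimal generators: x^21, x^9*y^2, x^8*y^7, x^6*y^9, x^3*y^12, y^20
Corners: x^2y^19, x^5y^11, x^7y^8, x^8y^6, x^20y
Socle dim=5


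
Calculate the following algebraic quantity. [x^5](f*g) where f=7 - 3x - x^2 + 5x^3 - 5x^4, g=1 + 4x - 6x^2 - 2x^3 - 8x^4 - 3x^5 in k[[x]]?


[x^5] = sum a_i*b_j, i+j=5
  7*-3=-21
  -3*-8=24
  -1*-2=2
  5*-6=-30
  -5*4=-20
Sum=-45


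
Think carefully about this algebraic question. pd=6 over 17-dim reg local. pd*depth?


pd+depth=17
depth=17-6=11
pd*depth=6*11=66


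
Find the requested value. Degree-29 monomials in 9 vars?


C(d+n-1,n-1)=C(37,8)=38608020


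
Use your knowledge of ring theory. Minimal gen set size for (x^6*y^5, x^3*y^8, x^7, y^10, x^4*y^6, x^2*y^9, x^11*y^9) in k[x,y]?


Remove redundant (divisible by others).
x^11*y^9 redundant.
Min: x^7, x^6*y^5, x^4*y^6, x^3*y^8, x^2*y^9, y^10
Count=6


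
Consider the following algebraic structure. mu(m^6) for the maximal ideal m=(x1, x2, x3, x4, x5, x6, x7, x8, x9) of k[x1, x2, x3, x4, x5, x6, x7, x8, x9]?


Graded Nakayama: mu(m^d) = dim_k (m^d/m^(d+1)) = #degree-6 monomials in 9 vars
C(n+d-1,d)=C(14,6)=3003


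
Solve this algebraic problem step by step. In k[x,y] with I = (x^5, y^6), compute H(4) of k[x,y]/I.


k[x,y], I = (x^5, y^6), d = 4
Need i < 5 and d-i < 6.
Range: 0 <= i <= 4.
H(4) = 5


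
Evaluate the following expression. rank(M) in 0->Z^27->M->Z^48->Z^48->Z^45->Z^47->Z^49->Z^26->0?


Alt sum=0:
(-1)^0*27 + (-1)^1*? + (-1)^2*48 + (-1)^3*48 + (-1)^4*45 + (-1)^5*47 + (-1)^6*49 + (-1)^7*26=0
rank(M)=48


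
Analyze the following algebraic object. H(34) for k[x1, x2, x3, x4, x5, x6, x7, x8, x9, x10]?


C(d+n-1,n-1)=C(43,9)=563921995


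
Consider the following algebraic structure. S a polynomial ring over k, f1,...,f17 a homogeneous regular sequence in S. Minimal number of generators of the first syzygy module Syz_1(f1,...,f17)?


Regular sequence => Koszul complex is the minimal free resolution.
Syz_1 minimally generated by Koszul relations f_i*e_j - f_j*e_i (i<j): mu(Syz_1) = beta_2 = C(m,2) = m(m-1)/2
m=17
17*16/2 = 136


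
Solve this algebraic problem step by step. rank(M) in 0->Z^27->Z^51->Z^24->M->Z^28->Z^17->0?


Alt sum=0:
(-1)^0*27 + (-1)^1*51 + (-1)^2*24 + (-1)^3*? + (-1)^4*28 + (-1)^5*17=0
rank(M)=11


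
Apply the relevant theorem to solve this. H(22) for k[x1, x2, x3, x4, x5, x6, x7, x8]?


C(d+n-1,n-1)=C(29,7)=1560780


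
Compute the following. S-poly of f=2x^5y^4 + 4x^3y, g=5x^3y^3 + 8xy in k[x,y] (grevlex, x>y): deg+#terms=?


LT(f)=2x^5y^4, LT(g)=5x^3y^3
lcm(LM)=x^5y^4
S(f,g) (scaled by 10 to clear denominators) = 5*f - 2x^2y*g = -16x^3y^2 + 20x^3y
2 terms, deg 5.
5+2=7


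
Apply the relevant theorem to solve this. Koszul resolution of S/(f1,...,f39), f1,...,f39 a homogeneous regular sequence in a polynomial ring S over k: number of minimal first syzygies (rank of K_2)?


Regular sequence => Koszul complex is the minimal free resolution.
Syz_1 minimally generated by Koszul relations f_i*e_j - f_j*e_i (i<j): mu(Syz_1) = beta_2 = C(m,2) = m(m-1)/2
m=39
39*38/2 = 741


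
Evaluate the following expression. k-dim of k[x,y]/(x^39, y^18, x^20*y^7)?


k[x,y]/I, I = (x^39, y^18, x^20*y^7)
Rect: 39x18=702. Corner: (39-20)x(18-7)=209.
dim = 702-209 = 493


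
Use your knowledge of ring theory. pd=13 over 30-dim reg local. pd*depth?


pd+depth=30
depth=30-13=17
pd*depth=13*17=221


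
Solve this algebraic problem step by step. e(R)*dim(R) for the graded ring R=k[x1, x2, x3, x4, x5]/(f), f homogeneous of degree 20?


e(R)=deg(f)=20, dim(R)=5-1=4
e*dim=20*4=80


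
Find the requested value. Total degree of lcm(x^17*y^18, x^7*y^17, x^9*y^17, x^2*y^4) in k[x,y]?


lcm = componentwise max:
x: max(17,7,9,2)=17
y: max(18,17,17,4)=18
Total=17+18=35


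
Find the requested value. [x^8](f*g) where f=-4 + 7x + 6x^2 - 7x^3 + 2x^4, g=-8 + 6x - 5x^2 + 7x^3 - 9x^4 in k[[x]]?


[x^8] = sum a_i*b_j, i+j=8
  2*-9=-18
Sum=-18


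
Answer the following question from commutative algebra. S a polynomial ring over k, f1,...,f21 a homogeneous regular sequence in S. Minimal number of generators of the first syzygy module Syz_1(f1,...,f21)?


Regular sequence => Koszul complex is the minimal free resolution.
Syz_1 minimally generated by Koszul relations f_i*e_j - f_j*e_i (i<j): mu(Syz_1) = beta_2 = C(m,2) = m(m-1)/2
m=21
21*20/2 = 210


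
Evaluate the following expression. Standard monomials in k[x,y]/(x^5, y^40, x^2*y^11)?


k[x,y]/I, I = (x^5, y^40, x^2*y^11)
Rect: 5x40=200. Corner: (5-2)x(40-11)=87.
dim = 200-87 = 113


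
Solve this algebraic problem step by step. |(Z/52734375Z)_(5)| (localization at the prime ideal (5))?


5-primary part: 52734375=5^9*27
Size=5^9=1953125


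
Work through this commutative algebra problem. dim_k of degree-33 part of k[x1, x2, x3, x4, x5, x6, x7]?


C(d+n-1,n-1)=C(39,6)=3262623


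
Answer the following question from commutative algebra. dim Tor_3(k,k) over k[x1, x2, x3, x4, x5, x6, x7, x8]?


Koszul: C(n,i)=C(8,3)=56


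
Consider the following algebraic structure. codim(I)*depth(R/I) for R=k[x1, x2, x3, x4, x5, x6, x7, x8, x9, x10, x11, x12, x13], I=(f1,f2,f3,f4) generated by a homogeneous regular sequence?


codim=4, depth=dim(R/I)=13-4=9
Product=4*9=36


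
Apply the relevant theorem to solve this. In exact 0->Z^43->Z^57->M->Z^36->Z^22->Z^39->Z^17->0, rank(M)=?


Alt sum=0:
(-1)^0*43 + (-1)^1*57 + (-1)^2*? + (-1)^3*36 + (-1)^4*22 + (-1)^5*39 + (-1)^6*17=0
rank(M)=50


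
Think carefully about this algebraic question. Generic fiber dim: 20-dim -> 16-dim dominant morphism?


dim(fiber)=dim(X)-dim(Y)=20-16=4


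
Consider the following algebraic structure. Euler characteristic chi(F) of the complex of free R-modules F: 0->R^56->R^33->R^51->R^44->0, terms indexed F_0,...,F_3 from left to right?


chi = sum (-1)^i * rank:
(-1)^0*56=56
(-1)^1*33=-33
(-1)^2*51=51
(-1)^3*44=-44
chi=30


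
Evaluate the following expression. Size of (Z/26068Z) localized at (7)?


7-primary part: 26068=7^3*76
Size=7^3=343


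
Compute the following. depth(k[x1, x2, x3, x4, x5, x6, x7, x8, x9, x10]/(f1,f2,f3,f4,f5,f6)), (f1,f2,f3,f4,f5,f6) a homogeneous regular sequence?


depth(R)=10
depth(R/I)=10-6=4


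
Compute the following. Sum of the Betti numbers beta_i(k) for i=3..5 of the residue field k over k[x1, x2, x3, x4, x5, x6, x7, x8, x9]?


Koszul resolution: beta_i(k)=C(n,i), n=9
C(9,3)=84, C(9,4)=126, C(9,5)=126
Sum=336


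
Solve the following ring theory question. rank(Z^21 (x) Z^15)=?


rank(M(x)N) = rank(M)*rank(N)
21*15 = 315


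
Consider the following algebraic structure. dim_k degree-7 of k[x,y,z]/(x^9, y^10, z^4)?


Need i<9, j<10, k<4 with i+j+k=7.
For each i, j ranges over max(0,7-i-3)..min(9,7-i):
  i=0: j in [4,7] -> 4
  i=1: j in [3,6] -> 4
  i=2: j in [2,5] -> 4
  i=3: j in [1,4] -> 4
  i=4: j in [0,3] -> 4
  i=5: j in [0,2] -> 3
  i=6: j in [0,1] -> 2
  i=7: j in [0,0] -> 1
H(7) = 4+4+4+4+4+3+2+1 = 26


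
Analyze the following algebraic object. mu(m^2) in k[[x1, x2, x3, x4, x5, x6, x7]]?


C(n+d-1,d)=C(8,2)=28


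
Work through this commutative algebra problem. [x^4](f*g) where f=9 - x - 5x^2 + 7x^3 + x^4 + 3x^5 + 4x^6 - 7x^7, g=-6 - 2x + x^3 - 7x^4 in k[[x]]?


[x^4] = sum a_i*b_j, i+j=4
  9*-7=-63
  -1*1=-1
  7*-2=-14
  1*-6=-6
Sum=-84


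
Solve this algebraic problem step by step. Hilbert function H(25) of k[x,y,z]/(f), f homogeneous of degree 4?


C(27,2)-C(23,2)=351-253=98


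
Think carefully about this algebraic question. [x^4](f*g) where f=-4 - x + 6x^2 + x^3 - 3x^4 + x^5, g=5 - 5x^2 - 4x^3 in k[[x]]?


[x^4] = sum a_i*b_j, i+j=4
  -1*-4=4
  6*-5=-30
  -3*5=-15
Sum=-41


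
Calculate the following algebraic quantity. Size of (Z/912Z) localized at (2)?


2-primary part: 912=2^4*57
Size=2^4=16


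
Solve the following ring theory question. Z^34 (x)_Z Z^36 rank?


rank(M(x)N) = rank(M)*rank(N)
34*36 = 1224


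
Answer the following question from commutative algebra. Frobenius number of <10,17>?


gcd(10,17)=1 => F=ab-a-b=10*17-10-17=170-27=143


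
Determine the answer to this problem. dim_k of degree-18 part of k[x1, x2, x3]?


C(d+n-1,n-1)=C(20,2)=190


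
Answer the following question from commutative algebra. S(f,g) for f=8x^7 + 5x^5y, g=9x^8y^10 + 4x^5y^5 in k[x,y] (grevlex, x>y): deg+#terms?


LT(f)=8x^7, LT(g)=9x^8y^10
lcm(LM)=x^8y^10
S(f,g) (scaled by 72 to clear denominators) = 9xy^10*f - 8*g = 45x^6y^11 - 32x^5y^5
2 terms, deg 17.
17+2=19


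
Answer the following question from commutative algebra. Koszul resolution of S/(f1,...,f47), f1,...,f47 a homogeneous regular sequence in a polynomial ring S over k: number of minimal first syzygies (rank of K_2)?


Regular sequence => Koszul complex is the minimal free resolution.
Syz_1 minimally generated by Koszul relations f_i*e_j - f_j*e_i (i<j): mu(Syz_1) = beta_2 = C(m,2) = m(m-1)/2
m=47
47*46/2 = 1081


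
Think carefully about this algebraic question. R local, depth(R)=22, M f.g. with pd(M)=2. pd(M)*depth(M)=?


pd+depth=22
depth=22-2=20
pd*depth=2*20=40


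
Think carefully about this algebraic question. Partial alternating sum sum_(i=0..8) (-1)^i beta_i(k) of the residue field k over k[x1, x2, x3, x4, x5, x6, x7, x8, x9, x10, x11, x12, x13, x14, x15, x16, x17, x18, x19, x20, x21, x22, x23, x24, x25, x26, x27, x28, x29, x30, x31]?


Koszul resolution: beta_i(k)=C(n,i), n=31
sum_(i=0..p) (-1)^i C(n,i) = (-1)^p C(n-1,p)
(-1)^8*C(30,8) = (-1)^8*5852925 = 5852925


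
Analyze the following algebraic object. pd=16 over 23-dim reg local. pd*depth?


pd+depth=23
depth=23-16=7
pd*depth=16*7=112


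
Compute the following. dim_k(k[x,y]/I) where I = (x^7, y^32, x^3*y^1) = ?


k[x,y]/I, I = (x^7, y^32, x^3*y^1)
Rect: 7x32=224. Corner: (7-3)x(32-1)=124.
dim = 224-124 = 100


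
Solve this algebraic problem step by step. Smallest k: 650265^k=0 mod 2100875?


650265^k mod 2100875:
k=1: 650265
k=2: 1458975
k=3: 943250
k=4: 1500625
k=5: 0
First zero at k = 5


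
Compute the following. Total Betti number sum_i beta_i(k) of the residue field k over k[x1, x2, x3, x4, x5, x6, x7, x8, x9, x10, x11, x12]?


Koszul resolution: beta_i(k)=C(n,i), n=12
sum_i C(12,i) = 2^12 = 4096


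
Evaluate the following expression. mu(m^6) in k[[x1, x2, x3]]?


C(n+d-1,d)=C(8,6)=28


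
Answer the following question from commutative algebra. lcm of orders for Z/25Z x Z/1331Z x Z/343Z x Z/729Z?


Exponent = lcm of the cyclic orders; pairwise coprime => product.
5^2*11^3*7^3*3^6=25*1331*343*729=8320313925


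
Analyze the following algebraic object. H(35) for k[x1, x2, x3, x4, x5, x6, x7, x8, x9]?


C(d+n-1,n-1)=C(43,8)=145008513


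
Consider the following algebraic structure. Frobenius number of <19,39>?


gcd(19,39)=1 => F=ab-a-b=19*39-19-39=741-58=683


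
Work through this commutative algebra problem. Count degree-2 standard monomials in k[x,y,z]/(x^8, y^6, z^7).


Need i<8, j<6, k<7 with i+j+k=2.
For each i, j ranges over max(0,2-i-6)..min(5,2-i):
  i=0: j in [0,2] -> 3
  i=1: j in [0,1] -> 2
  i=2: j in [0,0] -> 1
H(2) = 3+2+1 = 6


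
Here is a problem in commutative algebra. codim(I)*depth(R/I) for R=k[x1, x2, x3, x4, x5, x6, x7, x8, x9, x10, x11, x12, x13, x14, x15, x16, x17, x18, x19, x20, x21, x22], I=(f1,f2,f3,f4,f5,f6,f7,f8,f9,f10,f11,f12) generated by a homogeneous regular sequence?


codim=12, depth=dim(R/I)=22-12=10
Product=12*10=120


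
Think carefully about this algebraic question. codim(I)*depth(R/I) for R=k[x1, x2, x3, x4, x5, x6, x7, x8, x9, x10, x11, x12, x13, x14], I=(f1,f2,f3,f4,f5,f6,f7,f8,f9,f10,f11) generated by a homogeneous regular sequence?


codim=11, depth=dim(R/I)=14-11=3
Product=11*3=33


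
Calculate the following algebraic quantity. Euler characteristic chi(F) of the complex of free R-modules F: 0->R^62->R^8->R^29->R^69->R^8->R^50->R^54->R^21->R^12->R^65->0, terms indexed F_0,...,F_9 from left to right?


chi = sum (-1)^i * rank:
(-1)^0*62=62
(-1)^1*8=-8
(-1)^2*29=29
(-1)^3*69=-69
(-1)^4*8=8
(-1)^5*50=-50
(-1)^6*54=54
(-1)^7*21=-21
(-1)^8*12=12
(-1)^9*65=-65
chi=-48


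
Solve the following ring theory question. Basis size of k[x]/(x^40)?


Basis: 1,x,...,x^39
dim=40


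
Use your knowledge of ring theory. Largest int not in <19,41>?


gcd(19,41)=1 => F=ab-a-b=19*41-19-41=779-60=719


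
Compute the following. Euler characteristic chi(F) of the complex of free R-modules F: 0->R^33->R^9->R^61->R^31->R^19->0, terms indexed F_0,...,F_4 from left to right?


chi = sum (-1)^i * rank:
(-1)^0*33=33
(-1)^1*9=-9
(-1)^2*61=61
(-1)^3*31=-31
(-1)^4*19=19
chi=73


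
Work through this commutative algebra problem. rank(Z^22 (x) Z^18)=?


rank(M(x)N) = rank(M)*rank(N)
22*18 = 396


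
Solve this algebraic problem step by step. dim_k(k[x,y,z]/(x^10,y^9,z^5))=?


Basis: x^iy^jz^k, i<10,j<9,k<5
10*9*5=450


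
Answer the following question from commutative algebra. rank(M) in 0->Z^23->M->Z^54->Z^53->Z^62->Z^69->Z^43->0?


Alt sum=0:
(-1)^0*23 + (-1)^1*? + (-1)^2*54 + (-1)^3*53 + (-1)^4*62 + (-1)^5*69 + (-1)^6*43=0
rank(M)=60


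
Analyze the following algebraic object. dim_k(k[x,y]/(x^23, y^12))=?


Basis: x^i*y^j, i<23, j<12
23*12=276


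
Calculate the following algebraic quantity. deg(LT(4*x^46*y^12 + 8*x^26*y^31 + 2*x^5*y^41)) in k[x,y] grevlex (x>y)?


LT: 4*x^46*y^12
deg_x=46, deg_y=12
Total=46+12=58


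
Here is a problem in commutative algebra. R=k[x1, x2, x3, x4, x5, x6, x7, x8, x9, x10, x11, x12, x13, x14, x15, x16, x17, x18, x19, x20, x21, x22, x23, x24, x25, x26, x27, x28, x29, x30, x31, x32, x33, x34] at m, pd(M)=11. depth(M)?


pd+depth=depth(R)=34
depth=34-11=23


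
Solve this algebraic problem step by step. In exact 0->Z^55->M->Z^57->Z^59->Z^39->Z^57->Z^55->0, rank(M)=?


Alt sum=0:
(-1)^0*55 + (-1)^1*? + (-1)^2*57 + (-1)^3*59 + (-1)^4*39 + (-1)^5*57 + (-1)^6*55=0
rank(M)=90


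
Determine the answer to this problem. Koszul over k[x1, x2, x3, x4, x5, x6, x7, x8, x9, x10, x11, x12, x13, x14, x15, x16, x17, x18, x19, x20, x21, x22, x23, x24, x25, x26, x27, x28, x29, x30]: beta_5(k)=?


C(n,i)=C(30,5)=142506


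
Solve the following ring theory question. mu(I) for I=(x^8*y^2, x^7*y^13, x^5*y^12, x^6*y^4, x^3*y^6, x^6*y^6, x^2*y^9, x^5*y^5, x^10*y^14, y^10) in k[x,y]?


Remove redundant (divisible by others).
x^7*y^13 redundant.
x^5*y^12 redundant.
x^6*y^6 redundant.
x^10*y^14 redundant.
Min: x^8*y^2, x^6*y^4, x^5*y^5, x^3*y^6, x^2*y^9, y^10
Count=6


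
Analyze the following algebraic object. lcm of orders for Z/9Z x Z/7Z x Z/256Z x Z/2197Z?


Exponent = lcm of the cyclic orders; pairwise coprime => product.
3^2*7^1*2^8*13^3=9*7*256*2197=35433216


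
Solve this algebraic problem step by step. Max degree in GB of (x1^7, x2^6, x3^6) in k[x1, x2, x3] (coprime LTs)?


Pure powers, coprime LTs => already GB.
Degrees: 7, 6, 6
Max=7


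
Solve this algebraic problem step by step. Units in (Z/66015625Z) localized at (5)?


Local ring = Z/390625Z.
phi(390625) = 5^7*(5-1) = 312500


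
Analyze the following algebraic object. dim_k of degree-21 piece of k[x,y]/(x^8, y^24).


k[x,y], I = (x^8, y^24), d = 21
Need i < 8 and d-i < 24.
Range: 0 <= i <= 7.
H(21) = 8


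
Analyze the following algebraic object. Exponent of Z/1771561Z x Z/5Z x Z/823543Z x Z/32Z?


Exponent = lcm of the cyclic orders; pairwise coprime => product.
11^6*5^1*7^7*2^5=1771561*5*823543*32=233433065699680


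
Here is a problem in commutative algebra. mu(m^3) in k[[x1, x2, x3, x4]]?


C(n+d-1,d)=C(6,3)=20


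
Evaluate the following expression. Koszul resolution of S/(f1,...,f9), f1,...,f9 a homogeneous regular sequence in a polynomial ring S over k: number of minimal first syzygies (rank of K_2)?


Regular sequence => Koszul complex is the minimal free resolution.
Syz_1 minimally generated by Koszul relations f_i*e_j - f_j*e_i (i<j): mu(Syz_1) = beta_2 = C(m,2) = m(m-1)/2
m=9
9*8/2 = 36


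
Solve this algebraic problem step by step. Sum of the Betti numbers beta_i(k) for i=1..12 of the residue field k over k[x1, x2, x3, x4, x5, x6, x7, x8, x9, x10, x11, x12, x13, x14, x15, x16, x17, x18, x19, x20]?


Koszul resolution: beta_i(k)=C(n,i), n=20
C(20,1)=20, C(20,2)=190, C(20,3)=1140, C(20,4)=4845, C(20,5)=15504, C(20,6)=38760, C(20,7)=77520, C(20,8)=125970, C(20,9)=167960, C(20,10)=184756, C(20,11)=167960, C(20,12)=125970
Sum=910595


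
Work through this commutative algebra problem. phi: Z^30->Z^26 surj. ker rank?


rank(ker) = 30-26 = 4


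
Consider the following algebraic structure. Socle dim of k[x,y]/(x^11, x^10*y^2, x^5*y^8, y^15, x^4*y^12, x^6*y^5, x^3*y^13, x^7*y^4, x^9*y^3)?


Socle = ann(m) = span of standard monomials u with x*u, y*u in I (staircase corners).
Minimal generators: x^11, x^10*y^2, x^9*y^3, x^7*y^4, x^6*y^5, x^5*y^8, x^4*y^12, x^3*y^13, y^15
Corners: x^2y^14, x^3y^12, x^4y^11, x^5y^7, x^6y^4, x^8y^3, x^9y^2, x^10y
Socle dim=8


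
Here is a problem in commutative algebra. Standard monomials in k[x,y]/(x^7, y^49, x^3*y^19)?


k[x,y]/I, I = (x^7, y^49, x^3*y^19)
Rect: 7x49=343. Corner: (7-3)x(49-19)=120.
dim = 343-120 = 223


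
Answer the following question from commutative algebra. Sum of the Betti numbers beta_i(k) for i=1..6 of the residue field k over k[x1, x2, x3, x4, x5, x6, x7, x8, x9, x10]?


Koszul resolution: beta_i(k)=C(n,i), n=10
C(10,1)=10, C(10,2)=45, C(10,3)=120, C(10,4)=210, C(10,5)=252, C(10,6)=210
Sum=847


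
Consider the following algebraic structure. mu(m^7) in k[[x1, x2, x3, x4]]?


C(n+d-1,d)=C(10,7)=120


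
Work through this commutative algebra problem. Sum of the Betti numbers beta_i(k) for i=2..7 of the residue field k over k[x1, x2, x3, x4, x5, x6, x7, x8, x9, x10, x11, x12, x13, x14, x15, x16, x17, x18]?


Koszul resolution: beta_i(k)=C(n,i), n=18
C(18,2)=153, C(18,3)=816, C(18,4)=3060, C(18,5)=8568, C(18,6)=18564, C(18,7)=31824
Sum=62985


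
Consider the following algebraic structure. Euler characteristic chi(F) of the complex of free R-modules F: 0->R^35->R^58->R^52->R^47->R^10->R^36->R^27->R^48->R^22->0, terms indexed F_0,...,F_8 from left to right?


chi = sum (-1)^i * rank:
(-1)^0*35=35
(-1)^1*58=-58
(-1)^2*52=52
(-1)^3*47=-47
(-1)^4*10=10
(-1)^5*36=-36
(-1)^6*27=27
(-1)^7*48=-48
(-1)^8*22=22
chi=-43


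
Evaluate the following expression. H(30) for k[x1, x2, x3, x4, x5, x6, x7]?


C(d+n-1,n-1)=C(36,6)=1947792


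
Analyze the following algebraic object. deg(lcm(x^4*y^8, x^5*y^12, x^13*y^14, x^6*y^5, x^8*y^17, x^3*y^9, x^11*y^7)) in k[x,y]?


lcm = componentwise max:
x: max(4,5,13,6,8,3,11)=13
y: max(8,12,14,5,17,9,7)=17
Total=13+17=30


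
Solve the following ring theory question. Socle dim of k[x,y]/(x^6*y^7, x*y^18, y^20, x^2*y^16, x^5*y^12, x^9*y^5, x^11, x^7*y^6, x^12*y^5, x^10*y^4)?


Socle = ann(m) = span of standard monomials u with x*u, y*u in I (staircase corners).
Redundant generators: x^12*y^5
Minimal generators: x^11, x^10*y^4, x^9*y^5, x^7*y^6, x^6*y^7, x^5*y^12, x^2*y^16, x*y^18, y^20
Corners: y^19, xy^17, x^4y^15, x^5y^11, x^6y^6, x^8y^5, x^9y^4, x^10y^3
Socle dim=8


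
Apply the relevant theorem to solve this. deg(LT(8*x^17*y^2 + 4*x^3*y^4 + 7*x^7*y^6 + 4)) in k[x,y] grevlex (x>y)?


LT: 8*x^17*y^2
deg_x=17, deg_y=2
Total=17+2=19


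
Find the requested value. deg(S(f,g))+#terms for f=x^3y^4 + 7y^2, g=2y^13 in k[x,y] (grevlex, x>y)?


LT(f)=x^3y^4, LT(g)=2y^13
lcm(LM)=x^3y^13
S(f,g) (scaled by 2 to clear denominators) = 2y^9*f - x^3*g = 14y^11
1 terms, deg 11.
11+1=12


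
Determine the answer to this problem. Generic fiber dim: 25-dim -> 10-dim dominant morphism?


dim(fiber)=dim(X)-dim(Y)=25-10=15


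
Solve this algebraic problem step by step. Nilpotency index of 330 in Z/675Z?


330^k mod 675:
k=1: 330
k=2: 225
k=3: 0
First zero at k = 3


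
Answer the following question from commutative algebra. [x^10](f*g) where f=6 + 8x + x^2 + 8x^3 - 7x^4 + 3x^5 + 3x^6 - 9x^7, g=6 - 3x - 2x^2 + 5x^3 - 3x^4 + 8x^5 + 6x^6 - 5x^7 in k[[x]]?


[x^10] = sum a_i*b_j, i+j=10
  8*-5=-40
  -7*6=-42
  3*8=24
  3*-3=-9
  -9*5=-45
Sum=-112


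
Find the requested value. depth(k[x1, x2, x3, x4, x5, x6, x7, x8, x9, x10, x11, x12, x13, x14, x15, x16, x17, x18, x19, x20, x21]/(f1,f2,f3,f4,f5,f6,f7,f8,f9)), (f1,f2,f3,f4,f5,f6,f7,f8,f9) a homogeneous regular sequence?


depth(R)=21
depth(R/I)=21-9=12


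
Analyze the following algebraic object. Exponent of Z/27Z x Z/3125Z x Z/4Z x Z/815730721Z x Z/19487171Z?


Exponent = lcm of the cyclic orders; pairwise coprime => product.
3^3*5^5*2^2*13^8*11^7=27*3125*4*815730721*19487171=5364995866902098212500


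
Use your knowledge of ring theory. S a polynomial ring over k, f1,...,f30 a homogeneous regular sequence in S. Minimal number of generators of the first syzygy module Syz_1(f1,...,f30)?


Regular sequence => Koszul complex is the minimal free resolution.
Syz_1 minimally generated by Koszul relations f_i*e_j - f_j*e_i (i<j): mu(Syz_1) = beta_2 = C(m,2) = m(m-1)/2
m=30
30*29/2 = 435


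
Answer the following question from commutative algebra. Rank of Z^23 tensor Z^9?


rank(M(x)N) = rank(M)*rank(N)
23*9 = 207


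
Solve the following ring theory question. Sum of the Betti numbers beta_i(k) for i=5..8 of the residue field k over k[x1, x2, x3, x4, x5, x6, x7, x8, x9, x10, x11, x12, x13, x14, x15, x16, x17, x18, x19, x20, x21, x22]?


Koszul resolution: beta_i(k)=C(n,i), n=22
C(22,5)=26334, C(22,6)=74613, C(22,7)=170544, C(22,8)=319770
Sum=591261


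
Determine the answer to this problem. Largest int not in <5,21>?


gcd(5,21)=1 => F=ab-a-b=5*21-5-21=105-26=79


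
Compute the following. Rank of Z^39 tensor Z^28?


rank(M(x)N) = rank(M)*rank(N)
39*28 = 1092


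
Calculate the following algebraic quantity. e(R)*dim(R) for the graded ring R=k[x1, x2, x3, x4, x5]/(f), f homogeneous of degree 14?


e(R)=deg(f)=14, dim(R)=5-1=4
e*dim=14*4=56


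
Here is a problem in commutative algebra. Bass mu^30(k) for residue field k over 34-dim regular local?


C(n,i)=C(34,30)=46376


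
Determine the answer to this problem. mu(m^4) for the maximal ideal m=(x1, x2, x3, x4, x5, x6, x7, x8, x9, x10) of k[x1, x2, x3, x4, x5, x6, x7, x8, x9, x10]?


Graded Nakayama: mu(m^d) = dim_k (m^d/m^(d+1)) = #degree-4 monomials in 10 vars
C(n+d-1,d)=C(13,4)=715


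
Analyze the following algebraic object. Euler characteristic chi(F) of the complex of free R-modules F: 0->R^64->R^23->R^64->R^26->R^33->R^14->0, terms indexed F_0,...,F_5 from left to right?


chi = sum (-1)^i * rank:
(-1)^0*64=64
(-1)^1*23=-23
(-1)^2*64=64
(-1)^3*26=-26
(-1)^4*33=33
(-1)^5*14=-14
chi=98
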